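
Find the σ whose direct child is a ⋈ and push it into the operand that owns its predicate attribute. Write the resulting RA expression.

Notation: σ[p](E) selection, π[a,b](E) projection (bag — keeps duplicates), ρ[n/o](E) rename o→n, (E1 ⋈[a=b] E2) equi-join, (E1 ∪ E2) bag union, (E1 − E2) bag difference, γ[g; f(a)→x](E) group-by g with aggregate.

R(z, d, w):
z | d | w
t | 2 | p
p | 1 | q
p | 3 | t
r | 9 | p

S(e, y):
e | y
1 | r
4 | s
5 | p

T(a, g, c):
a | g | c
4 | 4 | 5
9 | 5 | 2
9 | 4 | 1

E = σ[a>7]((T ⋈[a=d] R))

σ filters on a, owned by the left side.
E' = (σ[a>7](T) ⋈[a=d] R)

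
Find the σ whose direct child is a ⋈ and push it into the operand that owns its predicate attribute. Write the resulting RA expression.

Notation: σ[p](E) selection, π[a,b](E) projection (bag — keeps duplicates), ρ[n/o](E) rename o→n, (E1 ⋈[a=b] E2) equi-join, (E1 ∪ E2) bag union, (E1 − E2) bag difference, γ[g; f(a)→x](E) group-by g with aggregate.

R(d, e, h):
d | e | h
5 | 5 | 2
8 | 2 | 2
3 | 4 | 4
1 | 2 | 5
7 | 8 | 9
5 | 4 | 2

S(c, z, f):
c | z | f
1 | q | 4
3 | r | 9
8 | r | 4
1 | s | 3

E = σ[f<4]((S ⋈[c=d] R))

σ filters on f, owned by the left side.
E' = (σ[f<4](S) ⋈[c=d] R)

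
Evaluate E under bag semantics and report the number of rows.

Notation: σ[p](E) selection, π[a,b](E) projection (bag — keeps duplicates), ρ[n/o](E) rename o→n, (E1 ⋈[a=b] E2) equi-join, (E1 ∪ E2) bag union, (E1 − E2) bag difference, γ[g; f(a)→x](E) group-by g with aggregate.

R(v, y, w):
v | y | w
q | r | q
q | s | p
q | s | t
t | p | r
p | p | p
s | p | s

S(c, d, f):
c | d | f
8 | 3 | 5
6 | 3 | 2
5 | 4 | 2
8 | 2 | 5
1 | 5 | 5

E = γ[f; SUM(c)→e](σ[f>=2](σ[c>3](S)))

Per-node cardinality:
  S → 5
  σ[c>3](S) → 4
  σ[f>=2](σ[c>3](S)) → 4
  γ[f; SUM(c)→e](σ[f>=2](σ[c>3](S))) → 2

|E| = 2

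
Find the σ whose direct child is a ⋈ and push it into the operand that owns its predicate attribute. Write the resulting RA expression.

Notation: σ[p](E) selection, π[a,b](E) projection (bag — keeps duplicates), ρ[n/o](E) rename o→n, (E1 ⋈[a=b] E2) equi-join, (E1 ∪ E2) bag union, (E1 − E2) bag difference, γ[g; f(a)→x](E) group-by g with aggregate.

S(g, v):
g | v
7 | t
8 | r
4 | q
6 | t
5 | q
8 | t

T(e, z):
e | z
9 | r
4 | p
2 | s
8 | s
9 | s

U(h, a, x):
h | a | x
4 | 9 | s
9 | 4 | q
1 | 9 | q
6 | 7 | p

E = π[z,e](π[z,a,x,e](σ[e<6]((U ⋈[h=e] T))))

σ filters on e, owned by the right side.
E' = π[z,e](π[z,a,x,e]((U ⋈[h=e] σ[e<6](T))))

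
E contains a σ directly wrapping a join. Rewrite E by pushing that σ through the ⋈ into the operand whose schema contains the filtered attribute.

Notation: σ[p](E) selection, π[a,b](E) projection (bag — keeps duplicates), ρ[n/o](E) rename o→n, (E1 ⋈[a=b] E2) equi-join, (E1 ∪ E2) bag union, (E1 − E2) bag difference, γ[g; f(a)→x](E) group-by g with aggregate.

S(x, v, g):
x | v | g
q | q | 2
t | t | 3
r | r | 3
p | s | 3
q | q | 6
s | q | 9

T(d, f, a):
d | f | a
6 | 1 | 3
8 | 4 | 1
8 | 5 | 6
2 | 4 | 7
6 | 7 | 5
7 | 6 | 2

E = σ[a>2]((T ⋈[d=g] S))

σ filters on a, owned by the left side.
E' = (σ[a>2](T) ⋈[d=g] S)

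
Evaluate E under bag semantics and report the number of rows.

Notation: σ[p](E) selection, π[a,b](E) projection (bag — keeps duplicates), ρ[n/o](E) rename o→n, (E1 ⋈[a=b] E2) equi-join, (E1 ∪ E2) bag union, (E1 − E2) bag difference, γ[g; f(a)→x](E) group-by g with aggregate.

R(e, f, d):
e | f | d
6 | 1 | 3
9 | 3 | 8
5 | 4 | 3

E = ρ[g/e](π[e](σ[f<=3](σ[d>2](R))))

Stepwise |·|:
  R → 3
  σ[d>2](R) → 3
  σ[f<=3](σ[d>2](R)) → 2
  π[e](σ[f<=3](σ[d>2](R))) → 2
  ρ[g/e](π[e](σ[f<=3](σ[d>2](R)))) → 2

|E| = 2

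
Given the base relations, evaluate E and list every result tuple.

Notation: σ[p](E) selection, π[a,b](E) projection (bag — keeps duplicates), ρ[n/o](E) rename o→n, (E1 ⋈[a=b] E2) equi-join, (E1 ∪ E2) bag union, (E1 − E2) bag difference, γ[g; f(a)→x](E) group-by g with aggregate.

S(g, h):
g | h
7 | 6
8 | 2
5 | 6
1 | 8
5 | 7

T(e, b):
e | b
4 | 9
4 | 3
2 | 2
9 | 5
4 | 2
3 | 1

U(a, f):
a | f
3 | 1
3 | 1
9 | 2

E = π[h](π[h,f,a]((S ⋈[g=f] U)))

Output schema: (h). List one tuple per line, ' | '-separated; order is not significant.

Row counts bottom-up:
  S → 5
  U → 3
  (S ⋈[g=f] U) → 2
  π[h,f,a]((S ⋈[g=f] U)) → 2
  π[h](π[h,f,a]((S ⋈[g=f] U))) → 2

== RESULT ==
h
8
8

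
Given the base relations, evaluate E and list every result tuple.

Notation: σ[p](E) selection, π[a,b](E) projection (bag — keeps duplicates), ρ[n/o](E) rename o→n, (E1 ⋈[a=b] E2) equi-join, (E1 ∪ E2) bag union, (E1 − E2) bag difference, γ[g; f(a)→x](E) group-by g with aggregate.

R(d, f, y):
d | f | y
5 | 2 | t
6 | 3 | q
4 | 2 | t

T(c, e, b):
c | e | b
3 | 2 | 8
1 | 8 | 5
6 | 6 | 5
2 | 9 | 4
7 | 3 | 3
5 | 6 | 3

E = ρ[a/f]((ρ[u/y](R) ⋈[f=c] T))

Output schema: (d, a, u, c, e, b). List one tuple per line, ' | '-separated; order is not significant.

Stepwise |·|:
  R → 3
  ρ[u/y](R) → 3
  T → 6
  (ρ[u/y](R) ⋈[f=c] T) → 3
  ρ[a/f]((ρ[u/y](R) ⋈[f=c] T)) → 3

== RESULT ==
d | a | u | c | e | b
4 | 2 | t | 2 | 9 | 4
5 | 2 | t | 2 | 9 | 4
6 | 3 | q | 3 | 2 | 8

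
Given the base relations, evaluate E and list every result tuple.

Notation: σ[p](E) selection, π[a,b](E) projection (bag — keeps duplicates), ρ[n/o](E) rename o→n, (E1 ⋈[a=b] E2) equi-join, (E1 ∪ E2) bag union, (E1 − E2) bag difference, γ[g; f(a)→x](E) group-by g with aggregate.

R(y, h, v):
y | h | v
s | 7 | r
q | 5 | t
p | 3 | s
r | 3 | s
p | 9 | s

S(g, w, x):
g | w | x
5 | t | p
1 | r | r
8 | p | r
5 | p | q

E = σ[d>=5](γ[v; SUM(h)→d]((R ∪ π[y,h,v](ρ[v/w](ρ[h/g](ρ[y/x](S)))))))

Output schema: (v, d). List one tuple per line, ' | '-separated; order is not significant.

Stepwise |·|:
  R → 5
  S → 4
  ρ[y/x](S) → 4
  ρ[h/g](ρ[y/x](S)) → 4
  ρ[v/w](ρ[h/g](ρ[y/x](S))) → 4
  π[y,h,v](ρ[v/w](ρ[h/g](ρ[y/x](S)))) → 4
  (R ∪ π[y,h,v](ρ[v/w](ρ[h/g](ρ[y/x](S))))) → 9
  γ[v; SUM(h)→d]((R ∪ π[y,h,v](ρ[v/w](ρ[h/g](ρ[y/x](S)))))) → 4
  σ[d>=5](γ[v; SUM(h)→d]((R ∪ π[y,h,v](ρ[v/w](ρ[h/g](ρ[y/x](S))))))) → 4

== RESULT ==
v | d
p | 13
r | 8
s | 15
t | 10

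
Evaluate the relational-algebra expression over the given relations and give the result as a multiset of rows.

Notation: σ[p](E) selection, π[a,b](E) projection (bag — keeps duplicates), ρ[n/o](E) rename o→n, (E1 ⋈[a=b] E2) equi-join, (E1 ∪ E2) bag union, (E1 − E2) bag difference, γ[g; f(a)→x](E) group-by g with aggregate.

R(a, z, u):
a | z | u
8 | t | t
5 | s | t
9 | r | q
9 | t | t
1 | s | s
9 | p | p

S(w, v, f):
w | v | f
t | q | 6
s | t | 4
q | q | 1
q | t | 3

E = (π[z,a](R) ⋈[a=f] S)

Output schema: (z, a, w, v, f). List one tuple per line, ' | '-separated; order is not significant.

Subexpression sizes:
  R → 6
  π[z,a](R) → 6
  S → 4
  (π[z,a](R) ⋈[a=f] S) → 1

== RESULT ==
z | a | w | v | f
s | 1 | q | q | 1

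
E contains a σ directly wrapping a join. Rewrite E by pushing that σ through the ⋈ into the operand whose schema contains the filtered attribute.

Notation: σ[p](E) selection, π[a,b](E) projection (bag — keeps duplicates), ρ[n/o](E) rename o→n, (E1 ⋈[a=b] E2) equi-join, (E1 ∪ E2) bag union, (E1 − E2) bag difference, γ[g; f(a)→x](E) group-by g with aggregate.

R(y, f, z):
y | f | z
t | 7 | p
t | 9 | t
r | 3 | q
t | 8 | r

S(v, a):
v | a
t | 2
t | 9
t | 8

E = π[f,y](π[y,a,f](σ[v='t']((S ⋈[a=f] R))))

σ filters on v, owned by the left side.
E' = π[f,y](π[y,a,f]((σ[v='t'](S) ⋈[a=f] R)))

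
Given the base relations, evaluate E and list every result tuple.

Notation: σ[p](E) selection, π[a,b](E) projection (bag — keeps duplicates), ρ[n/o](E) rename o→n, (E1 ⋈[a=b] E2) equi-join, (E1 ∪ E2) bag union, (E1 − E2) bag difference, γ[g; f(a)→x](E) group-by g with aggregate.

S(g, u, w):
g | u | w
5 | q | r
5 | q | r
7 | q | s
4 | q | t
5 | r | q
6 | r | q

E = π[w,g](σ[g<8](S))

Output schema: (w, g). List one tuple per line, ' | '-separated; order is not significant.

Subexpression sizes:
  S → 6
  σ[g<8](S) → 6
  π[w,g](σ[g<8](S)) → 6

== RESULT ==
w | g
q | 5
q | 6
r | 5
r | 5
s | 7
t | 4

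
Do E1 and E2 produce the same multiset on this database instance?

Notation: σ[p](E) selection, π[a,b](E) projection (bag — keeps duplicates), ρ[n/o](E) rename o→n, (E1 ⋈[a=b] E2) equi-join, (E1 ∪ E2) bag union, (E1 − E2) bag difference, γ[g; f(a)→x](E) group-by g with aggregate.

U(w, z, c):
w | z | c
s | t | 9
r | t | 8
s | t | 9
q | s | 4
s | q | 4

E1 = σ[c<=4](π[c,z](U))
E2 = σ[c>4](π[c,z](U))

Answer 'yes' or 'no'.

E1 per-node cardinality:
  U → 5
  π[c,z](U) → 5
  σ[c<=4](π[c,z](U)) → 2
E2 per-node cardinality:
  U → 5
  π[c,z](U) → 5
  σ[c>4](π[c,z](U)) → 3

E1 result:
c | z
4 | q
4 | s
E2 result:
c | z
8 | t
9 | t
9 | t
Witness: (4, 's') appears 1× in E1 but 0× in E2.

no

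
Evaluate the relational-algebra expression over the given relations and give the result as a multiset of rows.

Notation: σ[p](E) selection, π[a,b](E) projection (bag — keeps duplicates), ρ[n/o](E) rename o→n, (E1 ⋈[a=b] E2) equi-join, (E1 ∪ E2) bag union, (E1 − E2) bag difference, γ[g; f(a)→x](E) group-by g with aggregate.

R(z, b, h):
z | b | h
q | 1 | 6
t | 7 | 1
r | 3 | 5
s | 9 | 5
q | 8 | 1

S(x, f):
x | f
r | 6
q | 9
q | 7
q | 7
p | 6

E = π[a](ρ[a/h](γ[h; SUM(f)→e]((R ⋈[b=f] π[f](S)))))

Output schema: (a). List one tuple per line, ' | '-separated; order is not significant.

Row counts bottom-up:
  R → 5
  S → 5
  π[f](S) → 5
  (R ⋈[b=f] π[f](S)) → 3
  γ[h; SUM(f)→e]((R ⋈[b=f] π[f](S))) → 2
  ρ[a/h](γ[h; SUM(f)→e]((R ⋈[b=f] π[f](S)))) → 2
  π[a](ρ[a/h](γ[h; SUM(f)→e]((R ⋈[b=f] π[f](S))))) → 2

== RESULT ==
a
1
5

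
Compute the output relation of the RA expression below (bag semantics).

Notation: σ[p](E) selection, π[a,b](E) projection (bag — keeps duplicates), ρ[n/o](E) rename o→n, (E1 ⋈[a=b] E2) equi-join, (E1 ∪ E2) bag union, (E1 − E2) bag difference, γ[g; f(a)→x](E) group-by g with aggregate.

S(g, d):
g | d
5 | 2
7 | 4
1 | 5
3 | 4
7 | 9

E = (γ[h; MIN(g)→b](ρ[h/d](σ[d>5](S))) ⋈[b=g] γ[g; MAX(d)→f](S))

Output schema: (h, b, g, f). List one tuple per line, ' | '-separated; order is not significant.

Stepwise |·|:
  S → 5
  σ[d>5](S) → 1
  ρ[h/d](σ[d>5](S)) → 1
  γ[h; MIN(g)→b](ρ[h/d](σ[d>5](S))) → 1
  S → 5
  γ[g; MAX(d)→f](S) → 4
  (γ[h; MIN(g)→b](ρ[h/d](σ[d>5](S))) ⋈[b=g] γ[g; MAX(d)→f](S)) → 1

== RESULT ==
h | b | g | f
9 | 7 | 7 | 9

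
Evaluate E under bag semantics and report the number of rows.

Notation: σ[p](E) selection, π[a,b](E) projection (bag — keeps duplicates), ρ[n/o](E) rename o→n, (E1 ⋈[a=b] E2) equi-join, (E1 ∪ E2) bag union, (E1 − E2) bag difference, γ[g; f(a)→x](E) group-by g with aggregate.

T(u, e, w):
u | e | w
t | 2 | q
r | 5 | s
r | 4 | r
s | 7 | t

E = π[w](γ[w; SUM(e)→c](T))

Per-node cardinality:
  T → 4
  γ[w; SUM(e)→c](T) → 4
  π[w](γ[w; SUM(e)→c](T)) → 4

|E| = 4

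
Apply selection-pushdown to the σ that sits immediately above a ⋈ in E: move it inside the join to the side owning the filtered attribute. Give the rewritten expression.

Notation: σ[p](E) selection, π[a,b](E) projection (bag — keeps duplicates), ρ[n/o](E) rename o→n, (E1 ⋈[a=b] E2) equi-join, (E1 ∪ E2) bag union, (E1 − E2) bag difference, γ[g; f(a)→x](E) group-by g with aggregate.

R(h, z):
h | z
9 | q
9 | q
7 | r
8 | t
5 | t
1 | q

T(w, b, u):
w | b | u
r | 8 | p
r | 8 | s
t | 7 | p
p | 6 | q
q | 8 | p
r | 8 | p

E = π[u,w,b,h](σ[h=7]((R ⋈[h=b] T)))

σ filters on h, owned by the left side.
E' = π[u,w,b,h]((σ[h=7](R) ⋈[h=b] T))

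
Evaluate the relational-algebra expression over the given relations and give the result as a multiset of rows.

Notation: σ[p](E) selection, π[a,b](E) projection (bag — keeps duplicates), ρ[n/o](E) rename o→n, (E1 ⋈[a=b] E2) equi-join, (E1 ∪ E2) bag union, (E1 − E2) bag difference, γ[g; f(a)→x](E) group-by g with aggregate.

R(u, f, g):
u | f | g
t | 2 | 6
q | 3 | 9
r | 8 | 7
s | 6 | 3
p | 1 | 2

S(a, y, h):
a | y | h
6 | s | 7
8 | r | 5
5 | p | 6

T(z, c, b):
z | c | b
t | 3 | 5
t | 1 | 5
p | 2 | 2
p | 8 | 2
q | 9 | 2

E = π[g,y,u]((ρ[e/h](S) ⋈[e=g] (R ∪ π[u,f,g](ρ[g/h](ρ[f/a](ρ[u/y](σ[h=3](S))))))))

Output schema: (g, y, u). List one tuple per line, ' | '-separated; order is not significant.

Per-node cardinality:
  S → 3
  ρ[e/h](S) → 3
  R → 5
  S → 3
  σ[h=3](S) → 0
  ρ[u/y](σ[h=3](S)) → 0
  ρ[f/a](ρ[u/y](σ[h=3](S))) → 0
  ρ[g/h](ρ[f/a](ρ[u/y](σ[h=3](S)))) → 0
  π[u,f,g](ρ[g/h](ρ[f/a](ρ[u/y](σ[h=3](S))))) → 0
  (R ∪ π[u,f,g](ρ[g/h](ρ[f/a](ρ[u/y](σ[h=3](S)))))) → 5
  (ρ[e/h](S) ⋈[e=g] (R ∪ π[u,f,g](ρ[g/h](ρ[f/a](ρ[u/y](σ[h=3](S))))))) → 2
  π[g,y,u]((ρ[e/h](S) ⋈[e=g] (R ∪ π[u,f,g](ρ[g/h](ρ[f/a](ρ[u/y](σ[h=3](S)))))))) → 2

== RESULT ==
g | y | u
6 | p | t
7 | s | r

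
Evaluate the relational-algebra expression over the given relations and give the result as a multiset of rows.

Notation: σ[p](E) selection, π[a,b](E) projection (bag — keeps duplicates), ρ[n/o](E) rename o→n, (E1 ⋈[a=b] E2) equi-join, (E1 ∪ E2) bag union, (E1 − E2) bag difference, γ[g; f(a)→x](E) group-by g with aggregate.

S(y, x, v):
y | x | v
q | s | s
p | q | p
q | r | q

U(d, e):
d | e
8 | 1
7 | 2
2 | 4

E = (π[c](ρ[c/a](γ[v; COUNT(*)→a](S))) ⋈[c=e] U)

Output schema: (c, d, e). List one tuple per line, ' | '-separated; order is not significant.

Stepwise |·|:
  S → 3
  γ[v; COUNT(*)→a](S) → 3
  ρ[c/a](γ[v; COUNT(*)→a](S)) → 3
  π[c](ρ[c/a](γ[v; COUNT(*)→a](S))) → 3
  U → 3
  (π[c](ρ[c/a](γ[v; COUNT(*)→a](S))) ⋈[c=e] U) → 3

== RESULT ==
c | d | e
1 | 8 | 1
1 | 8 | 1
1 | 8 | 1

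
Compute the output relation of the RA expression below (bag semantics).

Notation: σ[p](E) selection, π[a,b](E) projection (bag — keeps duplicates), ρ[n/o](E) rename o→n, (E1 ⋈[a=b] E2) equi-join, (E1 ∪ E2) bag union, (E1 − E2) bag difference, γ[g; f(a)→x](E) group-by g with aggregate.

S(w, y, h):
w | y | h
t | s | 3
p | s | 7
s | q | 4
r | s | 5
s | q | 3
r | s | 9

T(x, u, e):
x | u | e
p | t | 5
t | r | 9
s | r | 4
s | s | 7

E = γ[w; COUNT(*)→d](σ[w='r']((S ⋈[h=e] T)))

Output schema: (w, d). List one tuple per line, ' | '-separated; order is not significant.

Per-node cardinality:
  S → 6
  T → 4
  (S ⋈[h=e] T) → 4
  σ[w='r']((S ⋈[h=e] T)) → 2
  γ[w; COUNT(*)→d](σ[w='r']((S ⋈[h=e] T))) → 1

== RESULT ==
w | d
r | 2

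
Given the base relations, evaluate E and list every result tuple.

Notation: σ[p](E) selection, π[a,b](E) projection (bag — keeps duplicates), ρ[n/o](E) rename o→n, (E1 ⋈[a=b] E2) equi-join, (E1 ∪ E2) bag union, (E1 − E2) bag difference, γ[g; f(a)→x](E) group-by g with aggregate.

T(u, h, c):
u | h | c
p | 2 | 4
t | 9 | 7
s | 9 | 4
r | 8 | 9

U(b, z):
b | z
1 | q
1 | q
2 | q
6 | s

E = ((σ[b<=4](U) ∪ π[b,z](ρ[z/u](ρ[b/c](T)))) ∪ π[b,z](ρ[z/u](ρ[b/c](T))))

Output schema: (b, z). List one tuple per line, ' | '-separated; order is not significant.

Per-node cardinality:
  U → 4
  σ[b<=4](U) → 3
  T → 4
  ρ[b/c](T) → 4
  ρ[z/u](ρ[b/c](T)) → 4
  π[b,z](ρ[z/u](ρ[b/c](T))) → 4
  (σ[b<=4](U) ∪ π[b,z](ρ[z/u](ρ[b/c](T)))) → 7
  T → 4
  ρ[b/c](T) → 4
  ρ[z/u](ρ[b/c](T)) → 4
  π[b,z](ρ[z/u](ρ[b/c](T))) → 4
  ((σ[b<=4](U) ∪ π[b,z](ρ[z/u](ρ[b/c](T)))) ∪ π[b,z](ρ[z/u](ρ[b/c](T)))) → 11

== RESULT ==
b | z
1 | q
1 | q
2 | q
4 | p
4 | p
4 | s
4 | s
7 | t
7 | t
9 | r
9 | r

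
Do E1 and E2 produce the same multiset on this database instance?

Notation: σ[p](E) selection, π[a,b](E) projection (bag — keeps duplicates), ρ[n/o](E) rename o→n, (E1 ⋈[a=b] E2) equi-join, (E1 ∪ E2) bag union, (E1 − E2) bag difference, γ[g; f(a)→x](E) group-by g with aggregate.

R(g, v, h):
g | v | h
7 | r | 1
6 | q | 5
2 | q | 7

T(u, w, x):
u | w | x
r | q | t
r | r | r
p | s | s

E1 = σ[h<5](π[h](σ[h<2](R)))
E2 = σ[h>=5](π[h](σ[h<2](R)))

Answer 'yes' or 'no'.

E1 stepwise |·|:
  R → 3
  σ[h<2](R) → 1
  π[h](σ[h<2](R)) → 1
  σ[h<5](π[h](σ[h<2](R))) → 1
E2 stepwise |·|:
  R → 3
  σ[h<2](R) → 1
  π[h](σ[h<2](R)) → 1
  σ[h>=5](π[h](σ[h<2](R))) → 0

E1 result:
h
1
E2 result:
h
(0 rows)
Witness: (1,) appears 1× in E1 but 0× in E2.

no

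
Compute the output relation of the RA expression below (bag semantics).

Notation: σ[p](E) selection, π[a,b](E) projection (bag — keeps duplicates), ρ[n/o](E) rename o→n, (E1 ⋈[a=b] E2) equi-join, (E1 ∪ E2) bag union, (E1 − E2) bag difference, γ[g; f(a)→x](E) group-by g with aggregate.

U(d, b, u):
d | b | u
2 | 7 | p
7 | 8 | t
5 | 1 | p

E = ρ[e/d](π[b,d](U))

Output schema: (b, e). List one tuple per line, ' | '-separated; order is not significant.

Per-node cardinality:
  U → 3
  π[b,d](U) → 3
  ρ[e/d](π[b,d](U)) → 3

== RESULT ==
b | e
1 | 5
7 | 2
8 | 7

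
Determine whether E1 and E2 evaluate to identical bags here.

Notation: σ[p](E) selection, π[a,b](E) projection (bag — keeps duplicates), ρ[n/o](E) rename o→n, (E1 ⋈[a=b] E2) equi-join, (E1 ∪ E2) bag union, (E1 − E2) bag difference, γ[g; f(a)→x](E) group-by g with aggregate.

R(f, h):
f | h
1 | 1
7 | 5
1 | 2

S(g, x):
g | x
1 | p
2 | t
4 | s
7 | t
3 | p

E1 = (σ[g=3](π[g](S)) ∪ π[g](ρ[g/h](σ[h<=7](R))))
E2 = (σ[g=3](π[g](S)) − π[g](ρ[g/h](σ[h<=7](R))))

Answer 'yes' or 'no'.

E1 subexpression sizes:
  S → 5
  π[g](S) → 5
  σ[g=3](π[g](S)) → 1
  R → 3
  σ[h<=7](R) → 3
  ρ[g/h](σ[h<=7](R)) → 3
  π[g](ρ[g/h](σ[h<=7](R))) → 3
  (σ[g=3](π[g](S)) ∪ π[g](ρ[g/h](σ[h<=7](R)))) → 4
E2 subexpression sizes:
  S → 5
  π[g](S) → 5
  σ[g=3](π[g](S)) → 1
  R → 3
  σ[h<=7](R) → 3
  ρ[g/h](σ[h<=7](R)) → 3
  π[g](ρ[g/h](σ[h<=7](R))) → 3
  (σ[g=3](π[g](S)) − π[g](ρ[g/h](σ[h<=7](R)))) → 1

E1 result:
g
1
2
3
5
E2 result:
g
3
Witness: (1,) appears 1× in E1 but 0× in E2.

no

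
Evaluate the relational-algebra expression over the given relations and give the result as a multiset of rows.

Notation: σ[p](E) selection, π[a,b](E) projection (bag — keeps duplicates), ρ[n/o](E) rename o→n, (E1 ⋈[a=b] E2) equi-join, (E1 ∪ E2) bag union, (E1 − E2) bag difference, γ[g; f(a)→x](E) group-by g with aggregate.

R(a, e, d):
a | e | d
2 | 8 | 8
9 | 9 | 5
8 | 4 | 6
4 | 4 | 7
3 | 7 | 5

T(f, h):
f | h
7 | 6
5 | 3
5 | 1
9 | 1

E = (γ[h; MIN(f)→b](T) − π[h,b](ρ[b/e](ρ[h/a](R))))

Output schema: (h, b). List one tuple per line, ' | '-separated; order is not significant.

Row counts bottom-up:
  T → 4
  γ[h; MIN(f)→b](T) → 3
  R → 5
  ρ[h/a](R) → 5
  ρ[b/e](ρ[h/a](R)) → 5
  π[h,b](ρ[b/e](ρ[h/a](R))) → 5
  (γ[h; MIN(f)→b](T) − π[h,b](ρ[b/e](ρ[h/a](R)))) → 3

== RESULT ==
h | b
1 | 5
3 | 5
6 | 7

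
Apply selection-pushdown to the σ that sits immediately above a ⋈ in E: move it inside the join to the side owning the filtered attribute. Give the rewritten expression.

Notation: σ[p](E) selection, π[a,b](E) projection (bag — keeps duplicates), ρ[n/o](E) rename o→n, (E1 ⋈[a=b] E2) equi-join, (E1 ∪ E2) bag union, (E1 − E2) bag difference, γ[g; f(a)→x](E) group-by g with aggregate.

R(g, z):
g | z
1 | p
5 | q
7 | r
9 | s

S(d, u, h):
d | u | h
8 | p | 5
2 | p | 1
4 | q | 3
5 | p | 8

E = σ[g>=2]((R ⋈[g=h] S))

σ filters on g, owned by the left side.
E' = (σ[g>=2](R) ⋈[g=h] S)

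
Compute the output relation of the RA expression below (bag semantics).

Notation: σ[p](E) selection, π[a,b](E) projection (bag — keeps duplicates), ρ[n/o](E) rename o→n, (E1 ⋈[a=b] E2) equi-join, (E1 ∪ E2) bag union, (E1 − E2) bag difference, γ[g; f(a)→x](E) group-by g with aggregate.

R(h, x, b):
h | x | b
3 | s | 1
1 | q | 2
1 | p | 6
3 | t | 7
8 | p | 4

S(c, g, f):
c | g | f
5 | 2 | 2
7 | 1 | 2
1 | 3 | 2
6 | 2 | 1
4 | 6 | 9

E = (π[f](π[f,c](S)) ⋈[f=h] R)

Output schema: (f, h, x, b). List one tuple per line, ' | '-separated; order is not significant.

Subexpression sizes:
  S → 5
  π[f,c](S) → 5
  π[f](π[f,c](S)) → 5
  R → 5
  (π[f](π[f,c](S)) ⋈[f=h] R) → 2

== RESULT ==
f | h | x | b
1 | 1 | p | 6
1 | 1 | q | 2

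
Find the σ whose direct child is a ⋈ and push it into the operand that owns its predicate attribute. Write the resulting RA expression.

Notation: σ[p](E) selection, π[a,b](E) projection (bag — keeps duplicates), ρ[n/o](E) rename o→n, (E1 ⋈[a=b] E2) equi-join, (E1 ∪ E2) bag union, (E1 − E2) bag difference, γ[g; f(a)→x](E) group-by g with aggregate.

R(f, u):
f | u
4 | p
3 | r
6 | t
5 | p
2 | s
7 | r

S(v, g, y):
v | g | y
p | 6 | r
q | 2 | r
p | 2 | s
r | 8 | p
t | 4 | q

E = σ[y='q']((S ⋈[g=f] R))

σ filters on y, owned by the left side.
E' = (σ[y='q'](S) ⋈[g=f] R)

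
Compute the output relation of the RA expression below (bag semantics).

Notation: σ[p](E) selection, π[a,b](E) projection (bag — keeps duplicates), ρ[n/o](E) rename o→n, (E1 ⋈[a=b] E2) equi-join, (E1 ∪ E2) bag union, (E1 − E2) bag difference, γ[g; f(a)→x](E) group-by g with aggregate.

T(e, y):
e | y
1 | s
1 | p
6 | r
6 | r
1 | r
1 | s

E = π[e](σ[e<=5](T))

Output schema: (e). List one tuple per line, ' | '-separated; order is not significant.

Per-node cardinality:
  T → 6
  σ[e<=5](T) → 4
  π[e](σ[e<=5](T)) → 4

== RESULT ==
e
1
1
1
1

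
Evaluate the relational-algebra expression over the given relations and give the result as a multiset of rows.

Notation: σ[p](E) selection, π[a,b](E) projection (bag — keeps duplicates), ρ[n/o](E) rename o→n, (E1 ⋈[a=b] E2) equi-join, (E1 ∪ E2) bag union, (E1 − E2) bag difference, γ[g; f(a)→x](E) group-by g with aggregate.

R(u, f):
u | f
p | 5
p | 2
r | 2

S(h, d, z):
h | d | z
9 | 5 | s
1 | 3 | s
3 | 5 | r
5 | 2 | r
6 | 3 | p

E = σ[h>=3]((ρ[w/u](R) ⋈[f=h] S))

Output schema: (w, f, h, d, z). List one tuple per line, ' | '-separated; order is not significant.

Per-node cardinality:
  R → 3
  ρ[w/u](R) → 3
  S → 5
  (ρ[w/u](R) ⋈[f=h] S) → 1
  σ[h>=3]((ρ[w/u](R) ⋈[f=h] S)) → 1

== RESULT ==
w | f | h | d | z
p | 5 | 5 | 2 | r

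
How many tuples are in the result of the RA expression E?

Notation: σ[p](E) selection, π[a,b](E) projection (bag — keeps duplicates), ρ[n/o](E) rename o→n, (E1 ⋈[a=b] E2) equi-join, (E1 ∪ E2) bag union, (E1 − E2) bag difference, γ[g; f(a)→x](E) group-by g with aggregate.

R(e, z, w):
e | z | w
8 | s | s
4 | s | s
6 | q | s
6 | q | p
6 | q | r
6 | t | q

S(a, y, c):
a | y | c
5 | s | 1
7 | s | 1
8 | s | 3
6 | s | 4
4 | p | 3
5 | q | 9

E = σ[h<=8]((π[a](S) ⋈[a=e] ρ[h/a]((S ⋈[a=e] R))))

Subexpression sizes:
  S → 6
  π[a](S) → 6
  S → 6
  R → 6
  (S ⋈[a=e] R) → 6
  ρ[h/a]((S ⋈[a=e] R)) → 6
  (π[a](S) ⋈[a=e] ρ[h/a]((S ⋈[a=e] R))) → 6
  σ[h<=8]((π[a](S) ⋈[a=e] ρ[h/a]((S ⋈[a=e] R)))) → 6

|E| = 6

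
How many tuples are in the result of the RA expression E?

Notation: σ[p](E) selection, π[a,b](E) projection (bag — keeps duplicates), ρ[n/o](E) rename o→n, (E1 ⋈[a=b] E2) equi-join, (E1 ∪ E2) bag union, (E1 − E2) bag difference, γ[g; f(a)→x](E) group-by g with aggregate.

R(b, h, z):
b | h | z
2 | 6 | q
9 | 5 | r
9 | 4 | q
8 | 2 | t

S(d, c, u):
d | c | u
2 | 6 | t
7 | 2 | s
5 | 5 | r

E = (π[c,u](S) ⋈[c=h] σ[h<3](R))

Per-node cardinality:
  S → 3
  π[c,u](S) → 3
  R → 4
  σ[h<3](R) → 1
  (π[c,u](S) ⋈[c=h] σ[h<3](R)) → 1

|E| = 1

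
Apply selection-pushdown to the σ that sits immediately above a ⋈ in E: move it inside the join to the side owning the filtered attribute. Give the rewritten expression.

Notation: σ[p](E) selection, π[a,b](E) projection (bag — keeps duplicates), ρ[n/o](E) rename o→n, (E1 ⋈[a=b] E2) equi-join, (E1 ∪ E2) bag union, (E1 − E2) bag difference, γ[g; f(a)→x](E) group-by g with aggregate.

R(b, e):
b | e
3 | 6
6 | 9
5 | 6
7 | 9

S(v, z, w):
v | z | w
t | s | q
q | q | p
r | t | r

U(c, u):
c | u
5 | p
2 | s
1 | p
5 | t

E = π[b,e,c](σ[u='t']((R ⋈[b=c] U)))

σ filters on u, owned by the right side.
E' = π[b,e,c]((R ⋈[b=c] σ[u='t'](U)))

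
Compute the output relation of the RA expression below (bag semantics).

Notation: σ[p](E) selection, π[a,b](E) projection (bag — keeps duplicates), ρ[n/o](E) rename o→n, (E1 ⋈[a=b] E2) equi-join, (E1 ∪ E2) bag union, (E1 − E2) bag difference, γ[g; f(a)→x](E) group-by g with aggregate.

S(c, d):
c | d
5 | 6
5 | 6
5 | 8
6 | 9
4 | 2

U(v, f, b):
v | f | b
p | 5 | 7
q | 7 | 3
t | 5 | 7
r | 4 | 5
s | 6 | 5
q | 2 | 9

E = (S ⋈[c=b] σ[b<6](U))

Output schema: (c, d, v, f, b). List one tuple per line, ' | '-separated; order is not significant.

Row counts bottom-up:
  S → 5
  U → 6
  σ[b<6](U) → 3
  (S ⋈[c=b] σ[b<6](U)) → 6

== RESULT ==
c | d | v | f | b
5 | 6 | r | 4 | 5
5 | 6 | r | 4 | 5
5 | 6 | s | 6 | 5
5 | 6 | s | 6 | 5
5 | 8 | r | 4 | 5
5 | 8 | s | 6 | 5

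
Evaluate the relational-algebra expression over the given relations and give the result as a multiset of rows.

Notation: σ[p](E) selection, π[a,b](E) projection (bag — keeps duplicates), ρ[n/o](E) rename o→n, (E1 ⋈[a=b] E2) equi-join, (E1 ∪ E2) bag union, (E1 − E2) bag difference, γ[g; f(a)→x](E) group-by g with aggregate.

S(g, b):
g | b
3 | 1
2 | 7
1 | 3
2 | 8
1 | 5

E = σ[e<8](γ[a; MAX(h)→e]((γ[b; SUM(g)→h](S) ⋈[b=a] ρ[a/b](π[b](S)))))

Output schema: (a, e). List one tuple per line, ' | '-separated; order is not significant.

Stepwise |·|:
  S → 5
  γ[b; SUM(g)→h](S) → 5
  S → 5
  π[b](S) → 5
  ρ[a/b](π[b](S)) → 5
  (γ[b; SUM(g)→h](S) ⋈[b=a] ρ[a/b](π[b](S))) → 5
  γ[a; MAX(h)→e]((γ[b; SUM(g)→h](S) ⋈[b=a] ρ[a/b](π[b](S)))) → 5
  σ[e<8](γ[a; MAX(h)→e]((γ[b; SUM(g)→h](S) ⋈[b=a] ρ[a/b](π[b](S))))) → 5

== RESULT ==
a | e
1 | 3
3 | 1
5 | 1
7 | 2
8 | 2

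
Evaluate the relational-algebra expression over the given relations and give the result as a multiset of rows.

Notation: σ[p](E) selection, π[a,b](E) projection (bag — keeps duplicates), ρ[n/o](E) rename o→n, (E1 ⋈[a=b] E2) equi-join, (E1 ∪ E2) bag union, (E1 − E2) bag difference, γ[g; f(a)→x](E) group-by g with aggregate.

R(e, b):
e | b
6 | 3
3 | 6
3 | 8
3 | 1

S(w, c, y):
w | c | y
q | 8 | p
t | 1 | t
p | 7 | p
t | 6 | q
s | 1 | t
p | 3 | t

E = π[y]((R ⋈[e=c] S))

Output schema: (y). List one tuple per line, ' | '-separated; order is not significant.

Stepwise |·|:
  R → 4
  S → 6
  (R ⋈[e=c] S) → 4
  π[y]((R ⋈[e=c] S)) → 4

== RESULT ==
y
q
t
t
t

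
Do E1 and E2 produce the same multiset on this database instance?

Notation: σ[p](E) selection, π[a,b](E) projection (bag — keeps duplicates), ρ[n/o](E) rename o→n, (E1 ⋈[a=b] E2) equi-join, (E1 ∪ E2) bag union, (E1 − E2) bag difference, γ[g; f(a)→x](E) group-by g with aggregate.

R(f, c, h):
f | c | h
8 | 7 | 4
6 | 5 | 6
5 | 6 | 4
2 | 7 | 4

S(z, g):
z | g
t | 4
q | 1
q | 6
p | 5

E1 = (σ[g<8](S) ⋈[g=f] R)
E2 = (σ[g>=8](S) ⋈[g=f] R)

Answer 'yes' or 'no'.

E1 subexpression sizes:
  S → 4
  σ[g<8](S) → 4
  R → 4
  (σ[g<8](S) ⋈[g=f] R) → 2
E2 subexpression sizes:
  S → 4
  σ[g>=8](S) → 0
  R → 4
  (σ[g>=8](S) ⋈[g=f] R) → 0

E1 result:
z | g | f | c | h
p | 5 | 5 | 6 | 4
q | 6 | 6 | 5 | 6
E2 result:
z | g | f | c | h
(0 rows)
Witness: ('q', 6, 6, 5, 6) appears 1× in E1 but 0× in E2.

no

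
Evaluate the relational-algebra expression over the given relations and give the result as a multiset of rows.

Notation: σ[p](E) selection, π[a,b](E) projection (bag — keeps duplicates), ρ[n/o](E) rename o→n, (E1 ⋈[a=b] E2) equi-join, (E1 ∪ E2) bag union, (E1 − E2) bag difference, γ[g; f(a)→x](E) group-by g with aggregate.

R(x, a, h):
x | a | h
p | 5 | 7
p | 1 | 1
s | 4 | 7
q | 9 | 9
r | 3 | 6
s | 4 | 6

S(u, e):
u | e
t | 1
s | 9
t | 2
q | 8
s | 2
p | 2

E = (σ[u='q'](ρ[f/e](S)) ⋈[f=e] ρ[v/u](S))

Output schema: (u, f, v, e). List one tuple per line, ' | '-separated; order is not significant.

Per-node cardinality:
  S → 6
  ρ[f/e](S) → 6
  σ[u='q'](ρ[f/e](S)) → 1
  S → 6
  ρ[v/u](S) → 6
  (σ[u='q'](ρ[f/e](S)) ⋈[f=e] ρ[v/u](S)) → 1

== RESULT ==
u | f | v | e
q | 8 | q | 8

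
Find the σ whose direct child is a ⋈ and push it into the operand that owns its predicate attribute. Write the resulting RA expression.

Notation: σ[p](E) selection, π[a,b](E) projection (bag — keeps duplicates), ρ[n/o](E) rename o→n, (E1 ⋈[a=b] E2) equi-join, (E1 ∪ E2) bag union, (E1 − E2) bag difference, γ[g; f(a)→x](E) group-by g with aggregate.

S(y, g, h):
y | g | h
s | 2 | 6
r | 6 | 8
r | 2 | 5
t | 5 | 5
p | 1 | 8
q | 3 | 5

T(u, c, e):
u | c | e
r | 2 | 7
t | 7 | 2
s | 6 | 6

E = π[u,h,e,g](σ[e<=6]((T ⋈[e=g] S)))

σ filters on e, owned by the left side.
E' = π[u,h,e,g]((σ[e<=6](T) ⋈[e=g] S))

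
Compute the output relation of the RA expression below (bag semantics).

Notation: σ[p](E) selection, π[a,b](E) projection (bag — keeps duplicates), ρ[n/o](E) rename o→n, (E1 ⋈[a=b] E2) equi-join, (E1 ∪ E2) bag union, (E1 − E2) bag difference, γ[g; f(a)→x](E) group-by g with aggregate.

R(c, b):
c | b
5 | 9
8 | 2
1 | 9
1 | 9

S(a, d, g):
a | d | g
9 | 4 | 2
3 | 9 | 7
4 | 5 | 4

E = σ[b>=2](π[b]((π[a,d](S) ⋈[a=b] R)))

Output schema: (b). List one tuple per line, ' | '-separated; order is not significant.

Subexpression sizes:
  S → 3
  π[a,d](S) → 3
  R → 4
  (π[a,d](S) ⋈[a=b] R) → 3
  π[b]((π[a,d](S) ⋈[a=b] R)) → 3
  σ[b>=2](π[b]((π[a,d](S) ⋈[a=b] R))) → 3

== RESULT ==
b
9
9
9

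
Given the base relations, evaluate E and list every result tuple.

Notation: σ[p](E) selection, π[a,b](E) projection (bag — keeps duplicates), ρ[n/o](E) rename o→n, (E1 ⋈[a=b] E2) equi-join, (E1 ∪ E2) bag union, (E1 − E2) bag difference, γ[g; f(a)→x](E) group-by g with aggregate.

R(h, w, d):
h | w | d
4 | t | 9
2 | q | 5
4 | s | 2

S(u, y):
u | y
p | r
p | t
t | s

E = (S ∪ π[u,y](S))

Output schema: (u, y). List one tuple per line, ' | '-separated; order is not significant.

Stepwise |·|:
  S → 3
  S → 3
  π[u,y](S) → 3
  (S ∪ π[u,y](S)) → 6

== RESULT ==
u | y
p | r
p | r
p | t
p | t
t | s
t | s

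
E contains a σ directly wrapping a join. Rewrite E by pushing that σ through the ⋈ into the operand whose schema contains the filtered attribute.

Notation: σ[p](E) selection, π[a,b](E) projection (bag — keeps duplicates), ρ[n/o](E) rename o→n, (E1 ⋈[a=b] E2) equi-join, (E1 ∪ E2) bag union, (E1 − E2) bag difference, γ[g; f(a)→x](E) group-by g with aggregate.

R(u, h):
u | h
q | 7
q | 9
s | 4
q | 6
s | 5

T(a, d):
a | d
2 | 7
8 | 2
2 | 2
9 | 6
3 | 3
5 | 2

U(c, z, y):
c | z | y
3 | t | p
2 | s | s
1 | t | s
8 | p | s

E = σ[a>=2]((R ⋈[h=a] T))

σ filters on a, owned by the right side.
E' = (R ⋈[h=a] σ[a>=2](T))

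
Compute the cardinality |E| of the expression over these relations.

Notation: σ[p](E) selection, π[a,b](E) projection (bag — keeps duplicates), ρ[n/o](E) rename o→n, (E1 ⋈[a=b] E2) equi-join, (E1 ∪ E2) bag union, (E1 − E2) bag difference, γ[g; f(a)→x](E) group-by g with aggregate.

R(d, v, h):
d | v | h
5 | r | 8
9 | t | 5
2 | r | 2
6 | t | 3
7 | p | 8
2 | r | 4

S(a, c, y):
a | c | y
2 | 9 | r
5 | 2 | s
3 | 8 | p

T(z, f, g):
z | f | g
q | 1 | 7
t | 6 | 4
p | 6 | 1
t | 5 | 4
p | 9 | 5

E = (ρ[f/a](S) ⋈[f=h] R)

Row counts bottom-up:
  S → 3
  ρ[f/a](S) → 3
  R → 6
  (ρ[f/a](S) ⋈[f=h] R) → 3

|E| = 3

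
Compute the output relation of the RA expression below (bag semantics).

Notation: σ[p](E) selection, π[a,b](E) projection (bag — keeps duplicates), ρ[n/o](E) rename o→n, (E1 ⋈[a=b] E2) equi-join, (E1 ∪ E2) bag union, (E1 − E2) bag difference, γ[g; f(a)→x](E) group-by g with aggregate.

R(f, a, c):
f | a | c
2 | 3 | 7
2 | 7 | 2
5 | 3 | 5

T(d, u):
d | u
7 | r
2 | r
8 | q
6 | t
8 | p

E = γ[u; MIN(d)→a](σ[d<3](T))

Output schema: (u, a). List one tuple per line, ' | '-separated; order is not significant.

Row counts bottom-up:
  T → 5
  σ[d<3](T) → 1
  γ[u; MIN(d)→a](σ[d<3](T)) → 1

== RESULT ==
u | a
r | 2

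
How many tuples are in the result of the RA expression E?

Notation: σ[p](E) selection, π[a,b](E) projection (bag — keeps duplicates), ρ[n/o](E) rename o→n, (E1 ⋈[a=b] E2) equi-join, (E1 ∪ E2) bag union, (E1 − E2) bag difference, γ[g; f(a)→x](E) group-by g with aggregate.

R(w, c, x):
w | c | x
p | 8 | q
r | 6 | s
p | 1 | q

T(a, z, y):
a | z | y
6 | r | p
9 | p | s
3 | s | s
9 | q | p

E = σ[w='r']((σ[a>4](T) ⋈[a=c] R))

Per-node cardinality:
  T → 4
  σ[a>4](T) → 3
  R → 3
  (σ[a>4](T) ⋈[a=c] R) → 1
  σ[w='r']((σ[a>4](T) ⋈[a=c] R)) → 1

|E| = 1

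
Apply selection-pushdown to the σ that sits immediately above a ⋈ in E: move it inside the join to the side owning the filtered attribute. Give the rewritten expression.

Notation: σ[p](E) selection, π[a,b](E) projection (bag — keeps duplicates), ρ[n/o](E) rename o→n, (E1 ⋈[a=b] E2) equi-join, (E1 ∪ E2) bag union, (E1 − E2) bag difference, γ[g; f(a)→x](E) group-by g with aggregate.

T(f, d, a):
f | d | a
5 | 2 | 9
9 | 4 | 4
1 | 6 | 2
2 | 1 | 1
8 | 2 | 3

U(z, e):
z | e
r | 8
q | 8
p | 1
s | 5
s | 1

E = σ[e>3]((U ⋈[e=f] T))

σ filters on e, owned by the left side.
E' = (σ[e>3](U) ⋈[e=f] T)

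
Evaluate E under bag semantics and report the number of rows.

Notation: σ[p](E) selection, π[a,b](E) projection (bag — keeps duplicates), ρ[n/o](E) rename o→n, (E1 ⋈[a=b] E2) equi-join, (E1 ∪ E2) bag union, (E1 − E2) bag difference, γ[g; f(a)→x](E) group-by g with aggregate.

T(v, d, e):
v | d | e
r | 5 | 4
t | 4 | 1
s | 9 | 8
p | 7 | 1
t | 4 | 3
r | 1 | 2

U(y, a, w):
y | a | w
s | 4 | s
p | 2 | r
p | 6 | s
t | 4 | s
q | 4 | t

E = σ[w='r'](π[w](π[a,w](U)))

Stepwise |·|:
  U → 5
  π[a,w](U) → 5
  π[w](π[a,w](U)) → 5
  σ[w='r'](π[w](π[a,w](U))) → 1

|E| = 1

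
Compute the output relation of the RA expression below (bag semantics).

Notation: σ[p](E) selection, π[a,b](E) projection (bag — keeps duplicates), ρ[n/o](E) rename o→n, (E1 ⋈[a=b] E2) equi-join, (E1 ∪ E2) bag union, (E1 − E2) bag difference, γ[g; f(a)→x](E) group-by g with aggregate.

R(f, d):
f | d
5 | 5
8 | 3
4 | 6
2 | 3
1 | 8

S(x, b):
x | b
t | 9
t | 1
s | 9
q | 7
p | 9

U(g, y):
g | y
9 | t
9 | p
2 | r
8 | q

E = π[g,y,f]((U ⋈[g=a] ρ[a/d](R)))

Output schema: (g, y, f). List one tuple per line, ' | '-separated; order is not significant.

Per-node cardinality:
  U → 4
  R → 5
  ρ[a/d](R) → 5
  (U ⋈[g=a] ρ[a/d](R)) → 1
  π[g,y,f]((U ⋈[g=a] ρ[a/d](R))) → 1

== RESULT ==
g | y | f
8 | q | 1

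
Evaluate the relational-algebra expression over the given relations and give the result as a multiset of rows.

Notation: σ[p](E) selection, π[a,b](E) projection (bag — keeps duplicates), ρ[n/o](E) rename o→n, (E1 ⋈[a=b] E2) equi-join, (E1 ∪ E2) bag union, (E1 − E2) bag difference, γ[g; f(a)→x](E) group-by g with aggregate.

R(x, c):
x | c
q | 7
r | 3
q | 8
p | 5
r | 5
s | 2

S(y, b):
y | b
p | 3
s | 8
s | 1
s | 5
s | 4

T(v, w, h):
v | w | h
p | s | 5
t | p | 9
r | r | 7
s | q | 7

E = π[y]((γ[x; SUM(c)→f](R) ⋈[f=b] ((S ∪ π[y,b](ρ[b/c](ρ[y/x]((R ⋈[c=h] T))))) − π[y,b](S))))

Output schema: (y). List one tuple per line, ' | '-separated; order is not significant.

Stepwise |·|:
  R → 6
  γ[x; SUM(c)→f](R) → 4
  S → 5
  R → 6
  T → 4
  (R ⋈[c=h] T) → 4
  ρ[y/x]((R ⋈[c=h] T)) → 4
  ρ[b/c](ρ[y/x]((R ⋈[c=h] T))) → 4
  π[y,b](ρ[b/c](ρ[y/x]((R ⋈[c=h] T)))) → 4
  (S ∪ π[y,b](ρ[b/c](ρ[y/x]((R ⋈[c=h] T))))) → 9
  S → 5
  π[y,b](S) → 5
  ((S ∪ π[y,b](ρ[b/c](ρ[y/x]((R ⋈[c=h] T))))) − π[y,b](S)) → 4
  (γ[x; SUM(c)→f](R) ⋈[f=b] ((S ∪ π[y,b](ρ[b/c](ρ[y/x]((R ⋈[c=h] T))))) − π[y,b](S))) → 2
  π[y]((γ[x; SUM(c)→f](R) ⋈[f=b] ((S ∪ π[y,b](ρ[b/c](ρ[y/x]((R ⋈[c=h] T))))) − π[y,b](S)))) → 2

== RESULT ==
y
p
r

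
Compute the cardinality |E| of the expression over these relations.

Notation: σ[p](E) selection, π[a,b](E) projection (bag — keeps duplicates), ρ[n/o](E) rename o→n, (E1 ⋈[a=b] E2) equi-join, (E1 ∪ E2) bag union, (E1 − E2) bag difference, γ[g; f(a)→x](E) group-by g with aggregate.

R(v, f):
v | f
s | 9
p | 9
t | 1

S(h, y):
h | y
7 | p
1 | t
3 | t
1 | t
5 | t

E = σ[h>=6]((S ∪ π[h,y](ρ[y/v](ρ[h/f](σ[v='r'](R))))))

Row counts bottom-up:
  S → 5
  R → 3
  σ[v='r'](R) → 0
  ρ[h/f](σ[v='r'](R)) → 0
  ρ[y/v](ρ[h/f](σ[v='r'](R))) → 0
  π[h,y](ρ[y/v](ρ[h/f](σ[v='r'](R)))) → 0
  (S ∪ π[h,y](ρ[y/v](ρ[h/f](σ[v='r'](R))))) → 5
  σ[h>=6]((S ∪ π[h,y](ρ[y/v](ρ[h/f](σ[v='r'](R)))))) → 1

|E| = 1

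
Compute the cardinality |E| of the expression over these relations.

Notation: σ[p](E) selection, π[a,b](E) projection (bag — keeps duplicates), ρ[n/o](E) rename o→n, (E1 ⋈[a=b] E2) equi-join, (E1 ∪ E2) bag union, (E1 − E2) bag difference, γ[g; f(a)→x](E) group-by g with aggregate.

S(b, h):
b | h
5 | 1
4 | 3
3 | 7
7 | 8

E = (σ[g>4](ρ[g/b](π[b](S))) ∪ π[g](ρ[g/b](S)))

Row counts bottom-up:
  S → 4
  π[b](S) → 4
  ρ[g/b](π[b](S)) → 4
  σ[g>4](ρ[g/b](π[b](S))) → 2
  S → 4
  ρ[g/b](S) → 4
  π[g](ρ[g/b](S)) → 4
  (σ[g>4](ρ[g/b](π[b](S))) ∪ π[g](ρ[g/b](S))) → 6

|E| = 6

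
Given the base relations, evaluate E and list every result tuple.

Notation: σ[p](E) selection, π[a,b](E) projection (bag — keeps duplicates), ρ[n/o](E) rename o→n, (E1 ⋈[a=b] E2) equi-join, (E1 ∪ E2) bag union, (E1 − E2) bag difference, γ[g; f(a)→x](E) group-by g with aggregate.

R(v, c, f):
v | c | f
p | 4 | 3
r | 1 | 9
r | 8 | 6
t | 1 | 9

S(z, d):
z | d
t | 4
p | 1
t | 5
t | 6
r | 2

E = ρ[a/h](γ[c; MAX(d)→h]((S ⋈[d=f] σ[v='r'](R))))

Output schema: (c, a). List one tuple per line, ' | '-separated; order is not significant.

Per-node cardinality:
  S → 5
  R → 4
  σ[v='r'](R) → 2
  (S ⋈[d=f] σ[v='r'](R)) → 1
  γ[c; MAX(d)→h]((S ⋈[d=f] σ[v='r'](R))) → 1
  ρ[a/h](γ[c; MAX(d)→h]((S ⋈[d=f] σ[v='r'](R)))) → 1

== RESULT ==
c | a
8 | 6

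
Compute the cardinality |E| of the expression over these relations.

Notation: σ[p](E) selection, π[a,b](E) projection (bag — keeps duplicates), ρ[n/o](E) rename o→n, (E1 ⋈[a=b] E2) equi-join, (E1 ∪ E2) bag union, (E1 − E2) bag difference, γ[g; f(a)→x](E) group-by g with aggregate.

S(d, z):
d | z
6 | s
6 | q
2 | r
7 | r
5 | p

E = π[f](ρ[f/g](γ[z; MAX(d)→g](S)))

Per-node cardinality:
  S → 5
  γ[z; MAX(d)→g](S) → 4
  ρ[f/g](γ[z; MAX(d)→g](S)) → 4
  π[f](ρ[f/g](γ[z; MAX(d)→g](S))) → 4

|E| = 4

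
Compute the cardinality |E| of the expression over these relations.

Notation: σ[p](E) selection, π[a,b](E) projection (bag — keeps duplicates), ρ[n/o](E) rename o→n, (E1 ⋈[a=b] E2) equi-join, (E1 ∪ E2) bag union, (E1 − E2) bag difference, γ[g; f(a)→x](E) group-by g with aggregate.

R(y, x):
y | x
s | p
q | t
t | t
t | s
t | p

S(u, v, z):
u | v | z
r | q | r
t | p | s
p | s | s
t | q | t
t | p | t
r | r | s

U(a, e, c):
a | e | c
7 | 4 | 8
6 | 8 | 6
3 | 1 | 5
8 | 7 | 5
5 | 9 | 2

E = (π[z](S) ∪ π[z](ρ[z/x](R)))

Stepwise |·|:
  S → 6
  π[z](S) → 6
  R → 5
  ρ[z/x](R) → 5
  π[z](ρ[z/x](R)) → 5
  (π[z](S) ∪ π[z](ρ[z/x](R))) → 11

|E| = 11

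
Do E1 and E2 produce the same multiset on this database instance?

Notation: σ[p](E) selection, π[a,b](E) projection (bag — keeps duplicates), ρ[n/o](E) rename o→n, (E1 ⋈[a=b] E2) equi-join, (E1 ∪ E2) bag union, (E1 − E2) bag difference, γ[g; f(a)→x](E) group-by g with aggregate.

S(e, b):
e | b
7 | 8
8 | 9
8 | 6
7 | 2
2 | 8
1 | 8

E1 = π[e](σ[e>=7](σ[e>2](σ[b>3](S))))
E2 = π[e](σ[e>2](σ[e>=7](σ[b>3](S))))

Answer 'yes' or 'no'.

E1 stepwise |·|:
  S → 6
  σ[b>3](S) → 5
  σ[e>2](σ[b>3](S)) → 3
  σ[e>=7](σ[e>2](σ[b>3](S))) → 3
  π[e](σ[e>=7](σ[e>2](σ[b>3](S)))) → 3
E2 stepwise |·|:
  S → 6
  σ[b>3](S) → 5
  σ[e>=7](σ[b>3](S)) → 3
  σ[e>2](σ[e>=7](σ[b>3](S))) → 3
  π[e](σ[e>2](σ[e>=7](σ[b>3](S)))) → 3

E1 and E2 produce the same multiset:
e
7
8
8

yes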